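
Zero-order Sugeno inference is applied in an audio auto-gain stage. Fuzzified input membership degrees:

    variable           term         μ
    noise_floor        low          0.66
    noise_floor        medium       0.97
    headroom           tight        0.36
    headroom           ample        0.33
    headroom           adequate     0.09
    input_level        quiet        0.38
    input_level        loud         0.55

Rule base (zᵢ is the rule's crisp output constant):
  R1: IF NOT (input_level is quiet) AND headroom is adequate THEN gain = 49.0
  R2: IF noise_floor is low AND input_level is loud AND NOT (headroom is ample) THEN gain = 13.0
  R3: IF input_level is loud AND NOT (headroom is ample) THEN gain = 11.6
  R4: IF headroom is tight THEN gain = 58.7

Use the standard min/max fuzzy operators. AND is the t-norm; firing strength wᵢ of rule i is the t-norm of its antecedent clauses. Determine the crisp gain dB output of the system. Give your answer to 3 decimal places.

R1 (z=49.0): ¬quiet=1−0.38=0.62, adequate=0.09; AND[min(a, b)] → w = 0.09
R2 (z=13.0): low=0.66, loud=0.55, ¬ample=1−0.33=0.67; AND[min(a, b)] → w = 0.55
R3 (z=11.6): loud=0.55, ¬ample=1−0.33=0.67; AND[min(a, b)] → w = 0.55
R4 (z=58.7): tight=0.36 → w = 0.36
Weighted average = (0.09·49.0 + 0.55·13.0 + 0.55·11.6 + 0.36·58.7) / (0.09 + 0.55 + 0.55 + 0.36)
  = 39.0720 / 1.5500 = 25.208

25.208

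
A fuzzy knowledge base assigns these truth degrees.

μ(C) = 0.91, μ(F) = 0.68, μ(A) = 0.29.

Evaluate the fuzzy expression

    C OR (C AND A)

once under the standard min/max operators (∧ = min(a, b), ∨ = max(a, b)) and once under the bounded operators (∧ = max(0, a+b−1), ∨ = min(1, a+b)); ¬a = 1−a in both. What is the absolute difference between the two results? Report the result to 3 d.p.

Under standard min/max:
  C AND A = min(a, b) on (0.91, 0.29) = 0.29
  C OR (C AND A) = max(a, b) on (0.91, 0.29) = 0.91
  → value = 0.9100
Under bounded:
  C AND A = max(0, a+b−1) on (0.91, 0.29) = 0.20
  C OR (C AND A) = min(1, a+b) on (0.91, 0.20) = 1.00
  → value = 1.0000
|0.9100 − 1.0000| = 0.090

0.090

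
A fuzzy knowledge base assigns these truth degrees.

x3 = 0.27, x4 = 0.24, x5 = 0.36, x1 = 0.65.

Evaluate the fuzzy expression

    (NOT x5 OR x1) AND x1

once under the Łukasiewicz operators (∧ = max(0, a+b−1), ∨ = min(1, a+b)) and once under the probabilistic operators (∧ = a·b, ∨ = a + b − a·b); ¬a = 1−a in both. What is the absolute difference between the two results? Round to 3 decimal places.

Under Łukasiewicz:
  NOT x5 = 1 − 0.36 = 0.64
  NOT x5 OR x1 = min(1, a+b) on (0.64, 0.65) = 1.00
  (NOT x5 OR x1) AND x1 = max(0, a+b−1) on (1.00, 0.65) = 0.65
  → value = 0.6500
Under probabilistic:
  NOT x5 = 1 − 0.3600 = 0.6400
  NOT x5 OR x1 = a + b − a·b on (0.6400, 0.6500) = 0.8740
  (NOT x5 OR x1) AND x1 = a·b on (0.8740, 0.6500) = 0.5681
  → value = 0.5681
|0.6500 − 0.5681| = 0.082

0.082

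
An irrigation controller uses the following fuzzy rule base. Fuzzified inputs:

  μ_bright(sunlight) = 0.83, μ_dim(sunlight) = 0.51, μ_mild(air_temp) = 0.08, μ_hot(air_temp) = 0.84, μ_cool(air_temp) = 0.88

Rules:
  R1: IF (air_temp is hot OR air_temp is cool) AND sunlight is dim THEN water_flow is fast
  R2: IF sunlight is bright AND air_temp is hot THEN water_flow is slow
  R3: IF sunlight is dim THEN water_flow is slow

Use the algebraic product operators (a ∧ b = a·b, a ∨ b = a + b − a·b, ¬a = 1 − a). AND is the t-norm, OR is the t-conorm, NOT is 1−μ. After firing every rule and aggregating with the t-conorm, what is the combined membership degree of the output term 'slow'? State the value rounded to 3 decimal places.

R1: (hot=0.84 OR cool=0.88) = 0.9808; AND[a·b] with dim=0.51 → w = 0.5002
R2: bright=0.83, hot=0.84; AND[a·b] → w = 0.6972
R3: dim=0.51 → w = 0.5100
Rules with consequent 'slow': {R2, R3} → strengths 0.6972, 0.5100
Aggregate via t-conorm [a + b − a·b]: 0.8516

0.852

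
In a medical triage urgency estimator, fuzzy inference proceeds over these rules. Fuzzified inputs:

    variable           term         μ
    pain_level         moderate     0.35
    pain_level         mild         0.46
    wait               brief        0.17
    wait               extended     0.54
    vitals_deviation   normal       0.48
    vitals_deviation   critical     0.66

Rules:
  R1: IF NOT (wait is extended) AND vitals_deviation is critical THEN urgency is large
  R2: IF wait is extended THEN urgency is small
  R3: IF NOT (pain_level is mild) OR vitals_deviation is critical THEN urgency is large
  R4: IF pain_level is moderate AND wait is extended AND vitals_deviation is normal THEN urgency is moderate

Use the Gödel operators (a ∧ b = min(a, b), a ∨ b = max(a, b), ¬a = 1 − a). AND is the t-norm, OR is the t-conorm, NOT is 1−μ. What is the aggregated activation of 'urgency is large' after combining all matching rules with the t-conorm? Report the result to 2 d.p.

R1: ¬extended=1−0.54=0.46, critical=0.66; AND[min(a, b)] → w = 0.46
R2: extended=0.54 → w = 0.54
R3: ¬mild=1−0.46=0.54, critical=0.66; OR[max(a, b)] → w = 0.66
R4: moderate=0.35, extended=0.54, normal=0.48; AND[min(a, b)] → w = 0.35
Rules with consequent 'large': {R1, R3} → strengths 0.46, 0.66
Aggregate via t-conorm [max(a, b)]: 0.66

0.66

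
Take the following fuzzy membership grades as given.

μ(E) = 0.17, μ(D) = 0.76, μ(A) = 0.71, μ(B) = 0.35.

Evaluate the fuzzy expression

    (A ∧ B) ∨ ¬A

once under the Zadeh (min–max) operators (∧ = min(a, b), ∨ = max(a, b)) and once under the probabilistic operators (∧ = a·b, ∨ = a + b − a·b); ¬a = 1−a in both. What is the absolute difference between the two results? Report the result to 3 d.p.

0.116

Under Zadeh (min–max):
  A ∧ B = min(a, b) on (0.71, 0.35) = 0.35
  ¬A = 1 − 0.71 = 0.29
  (A ∧ B) ∨ ¬A = max(a, b) on (0.35, 0.29) = 0.35
  → value = 0.3500
Under probabilistic:
  A ∧ B = a·b on (0.7100, 0.3500) = 0.2485
  ¬A = 1 − 0.7100 = 0.2900
  (A ∧ B) ∨ ¬A = a + b − a·b on (0.2485, 0.2900) = 0.4664
  → value = 0.4664
|0.3500 − 0.4664| = 0.116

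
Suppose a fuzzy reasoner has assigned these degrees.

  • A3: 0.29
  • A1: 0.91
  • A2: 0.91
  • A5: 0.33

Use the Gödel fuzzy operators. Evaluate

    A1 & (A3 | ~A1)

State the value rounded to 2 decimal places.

0.29

~A1 = 1 − 0.91 = 0.09
A3 | ~A1 = max(a, b) on (0.29, 0.09) = 0.29
A1 & (A3 | ~A1) = min(a, b) on (0.91, 0.29) = 0.29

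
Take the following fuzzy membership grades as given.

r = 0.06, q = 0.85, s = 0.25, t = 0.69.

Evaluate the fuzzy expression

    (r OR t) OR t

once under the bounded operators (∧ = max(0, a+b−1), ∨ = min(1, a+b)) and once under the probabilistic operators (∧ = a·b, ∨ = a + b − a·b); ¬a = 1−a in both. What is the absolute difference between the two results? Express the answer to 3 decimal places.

Under bounded:
  r OR t = min(1, a+b) on (0.06, 0.69) = 0.75
  (r OR t) OR t = min(1, a+b) on (0.75, 0.69) = 1.00
  → value = 1.0000
Under probabilistic:
  r OR t = a + b − a·b on (0.0600, 0.6900) = 0.7086
  (r OR t) OR t = a + b − a·b on (0.7086, 0.6900) = 0.9097
  → value = 0.9097
|1.0000 − 0.9097| = 0.090

0.090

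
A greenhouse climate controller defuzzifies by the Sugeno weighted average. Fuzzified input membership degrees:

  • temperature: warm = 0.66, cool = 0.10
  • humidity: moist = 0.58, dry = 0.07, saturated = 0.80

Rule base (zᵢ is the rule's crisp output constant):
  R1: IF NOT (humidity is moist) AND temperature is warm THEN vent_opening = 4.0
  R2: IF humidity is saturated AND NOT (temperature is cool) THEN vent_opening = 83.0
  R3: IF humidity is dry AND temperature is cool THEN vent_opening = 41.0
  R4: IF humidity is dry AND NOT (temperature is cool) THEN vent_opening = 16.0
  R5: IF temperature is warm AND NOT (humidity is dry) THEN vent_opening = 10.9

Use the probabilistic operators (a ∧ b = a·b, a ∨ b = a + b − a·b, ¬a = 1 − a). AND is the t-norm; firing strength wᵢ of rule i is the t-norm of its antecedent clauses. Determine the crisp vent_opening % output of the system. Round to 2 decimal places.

40.96

R1 (z=4.0): ¬moist=1−0.58=0.42, warm=0.66; AND[a·b] → w = 0.2772
R2 (z=83.0): saturated=0.80, ¬cool=1−0.10=0.90; AND[a·b] → w = 0.7200
R3 (z=41.0): dry=0.07, cool=0.10; AND[a·b] → w = 0.0070
R4 (z=16.0): dry=0.07, ¬cool=1−0.10=0.90; AND[a·b] → w = 0.0630
R5 (z=10.9): warm=0.66, ¬dry=1−0.07=0.93; AND[a·b] → w = 0.6138
Weighted average = (0.2772·4.0 + 0.7200·83.0 + 0.0070·41.0 + 0.0630·16.0 + 0.6138·10.9) / (0.2772 + 0.7200 + 0.0070 + 0.0630 + 0.6138)
  = 68.8542 / 1.6810 = 40.96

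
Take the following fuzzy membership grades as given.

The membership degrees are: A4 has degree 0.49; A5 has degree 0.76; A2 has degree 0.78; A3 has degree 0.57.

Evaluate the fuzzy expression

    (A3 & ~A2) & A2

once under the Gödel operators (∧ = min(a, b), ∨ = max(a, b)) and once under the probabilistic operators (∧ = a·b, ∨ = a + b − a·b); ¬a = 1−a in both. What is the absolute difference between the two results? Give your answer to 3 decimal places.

0.122

Under Gödel:
  ~A2 = 1 − 0.78 = 0.22
  A3 & ~A2 = min(a, b) on (0.57, 0.22) = 0.22
  (A3 & ~A2) & A2 = min(a, b) on (0.22, 0.78) = 0.22
  → value = 0.2200
Under probabilistic:
  ~A2 = 1 − 0.7800 = 0.2200
  A3 & ~A2 = a·b on (0.5700, 0.2200) = 0.1254
  (A3 & ~A2) & A2 = a·b on (0.1254, 0.7800) = 0.0978
  → value = 0.0978
|0.2200 − 0.0978| = 0.122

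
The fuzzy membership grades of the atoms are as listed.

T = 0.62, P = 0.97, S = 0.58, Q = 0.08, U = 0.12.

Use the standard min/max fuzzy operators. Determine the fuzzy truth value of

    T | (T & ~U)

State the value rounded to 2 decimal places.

0.62

~U = 1 − 0.12 = 0.88
T & ~U = min(a, b) on (0.62, 0.88) = 0.62
T | (T & ~U) = max(a, b) on (0.62, 0.62) = 0.62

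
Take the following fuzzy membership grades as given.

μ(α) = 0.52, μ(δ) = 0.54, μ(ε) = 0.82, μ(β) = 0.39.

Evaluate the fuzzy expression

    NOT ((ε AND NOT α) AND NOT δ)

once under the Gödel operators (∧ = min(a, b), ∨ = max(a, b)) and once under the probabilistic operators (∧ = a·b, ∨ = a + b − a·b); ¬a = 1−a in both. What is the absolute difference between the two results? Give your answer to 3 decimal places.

Under Gödel:
  NOT α = 1 − 0.52 = 0.48
  ε AND NOT α = min(a, b) on (0.82, 0.48) = 0.48
  NOT δ = 1 − 0.54 = 0.46
  (ε AND NOT α) AND NOT δ = min(a, b) on (0.48, 0.46) = 0.46
  NOT ((ε AND NOT α) AND NOT δ) = 1 − 0.46 = 0.54
  → value = 0.5400
Under probabilistic:
  NOT α = 1 − 0.5200 = 0.4800
  ε AND NOT α = a·b on (0.8200, 0.4800) = 0.3936
  NOT δ = 1 − 0.5400 = 0.4600
  (ε AND NOT α) AND NOT δ = a·b on (0.3936, 0.4600) = 0.1811
  NOT ((ε AND NOT α) AND NOT δ) = 1 − 0.1811 = 0.8189
  → value = 0.8189
|0.5400 − 0.8189| = 0.279

0.279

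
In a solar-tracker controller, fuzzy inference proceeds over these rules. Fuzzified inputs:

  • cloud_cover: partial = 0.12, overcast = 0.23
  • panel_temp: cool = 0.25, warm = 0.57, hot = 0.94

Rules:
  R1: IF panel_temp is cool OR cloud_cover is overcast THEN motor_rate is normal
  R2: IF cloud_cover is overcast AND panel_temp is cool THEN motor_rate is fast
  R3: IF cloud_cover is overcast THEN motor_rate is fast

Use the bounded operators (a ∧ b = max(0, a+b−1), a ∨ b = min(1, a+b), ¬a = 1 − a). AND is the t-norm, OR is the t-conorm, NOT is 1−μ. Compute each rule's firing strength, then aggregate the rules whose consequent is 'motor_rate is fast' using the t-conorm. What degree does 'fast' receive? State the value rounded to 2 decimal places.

0.23

R1: cool=0.25, overcast=0.23; OR[min(1, a+b)] → w = 0.48
R2: overcast=0.23, cool=0.25; AND[max(0, a+b−1)] → w = 0.00
R3: overcast=0.23 → w = 0.23
Rules with consequent 'fast': {R2, R3} → strengths 0.00, 0.23
Aggregate via t-conorm [min(1, a+b)]: 0.23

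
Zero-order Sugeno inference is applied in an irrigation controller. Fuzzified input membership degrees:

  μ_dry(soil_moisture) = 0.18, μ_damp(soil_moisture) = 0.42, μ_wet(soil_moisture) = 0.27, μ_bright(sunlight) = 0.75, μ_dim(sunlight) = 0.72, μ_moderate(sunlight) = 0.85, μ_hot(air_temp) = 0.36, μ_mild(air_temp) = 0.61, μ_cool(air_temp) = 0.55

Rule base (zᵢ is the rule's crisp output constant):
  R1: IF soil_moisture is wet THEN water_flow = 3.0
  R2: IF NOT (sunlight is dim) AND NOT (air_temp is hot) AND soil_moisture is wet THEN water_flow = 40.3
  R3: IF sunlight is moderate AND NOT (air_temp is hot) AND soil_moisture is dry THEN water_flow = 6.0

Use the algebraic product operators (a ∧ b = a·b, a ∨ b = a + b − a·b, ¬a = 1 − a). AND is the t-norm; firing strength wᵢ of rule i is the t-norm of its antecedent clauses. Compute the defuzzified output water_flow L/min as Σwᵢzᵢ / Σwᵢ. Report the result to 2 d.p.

8.04

R1 (z=3.0): wet=0.27 → w = 0.2700
R2 (z=40.3): ¬dim=1−0.72=0.28, ¬hot=1−0.36=0.64, wet=0.27; AND[a·b] → w = 0.0484
R3 (z=6.0): moderate=0.85, ¬hot=1−0.36=0.64, dry=0.18; AND[a·b] → w = 0.0979
Weighted average = (0.2700·3.0 + 0.0484·40.3 + 0.0979·6.0) / (0.2700 + 0.0484 + 0.0979)
  = 3.3474 / 0.4163 = 8.04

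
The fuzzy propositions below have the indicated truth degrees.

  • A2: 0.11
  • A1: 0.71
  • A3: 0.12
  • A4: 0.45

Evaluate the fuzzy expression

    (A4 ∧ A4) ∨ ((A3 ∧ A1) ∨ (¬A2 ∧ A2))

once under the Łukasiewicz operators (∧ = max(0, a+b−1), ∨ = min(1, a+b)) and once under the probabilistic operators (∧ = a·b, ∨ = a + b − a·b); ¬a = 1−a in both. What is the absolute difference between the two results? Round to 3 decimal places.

0.342

Under Łukasiewicz:
  A4 ∧ A4 = max(0, a+b−1) on (0.45, 0.45) = 0.00
  A3 ∧ A1 = max(0, a+b−1) on (0.12, 0.71) = 0.00
  ¬A2 = 1 − 0.11 = 0.89
  ¬A2 ∧ A2 = max(0, a+b−1) on (0.89, 0.11) = 0.00
  (A3 ∧ A1) ∨ (¬A2 ∧ A2) = min(1, a+b) on (0.00, 0.00) = 0.00
  (A4 ∧ A4) ∨ ((A3 ∧ A1) ∨ (¬A2 ∧ A2)) = min(1, a+b) on (0.00, 0.00) = 0.00
  → value = 0.0000
Under probabilistic:
  A4 ∧ A4 = a·b on (0.4500, 0.4500) = 0.2025
  A3 ∧ A1 = a·b on (0.1200, 0.7100) = 0.0852
  ¬A2 = 1 − 0.1100 = 0.8900
  ¬A2 ∧ A2 = a·b on (0.8900, 0.1100) = 0.0979
  (A3 ∧ A1) ∨ (¬A2 ∧ A2) = a + b − a·b on (0.0852, 0.0979) = 0.1748
  (A4 ∧ A4) ∨ ((A3 ∧ A1) ∨ (¬A2 ∧ A2)) = a + b − a·b on (0.2025, 0.1748) = 0.3419
  → value = 0.3419
|0.0000 − 0.3419| = 0.342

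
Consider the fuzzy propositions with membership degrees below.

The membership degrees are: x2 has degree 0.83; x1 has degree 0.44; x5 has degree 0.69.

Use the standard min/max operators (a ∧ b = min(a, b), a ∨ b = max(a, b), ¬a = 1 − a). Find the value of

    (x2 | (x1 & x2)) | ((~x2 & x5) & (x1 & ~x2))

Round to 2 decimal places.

x1 & x2 = min(a, b) on (0.44, 0.83) = 0.44
x2 | (x1 & x2) = max(a, b) on (0.83, 0.44) = 0.83
~x2 = 1 − 0.83 = 0.17
~x2 & x5 = min(a, b) on (0.17, 0.69) = 0.17
~x2 = 1 − 0.83 = 0.17
x1 & ~x2 = min(a, b) on (0.44, 0.17) = 0.17
(~x2 & x5) & (x1 & ~x2) = min(a, b) on (0.17, 0.17) = 0.17
(x2 | (x1 & x2)) | ((~x2 & x5) & (x1 & ~x2)) = max(a, b) on (0.83, 0.17) = 0.83

0.83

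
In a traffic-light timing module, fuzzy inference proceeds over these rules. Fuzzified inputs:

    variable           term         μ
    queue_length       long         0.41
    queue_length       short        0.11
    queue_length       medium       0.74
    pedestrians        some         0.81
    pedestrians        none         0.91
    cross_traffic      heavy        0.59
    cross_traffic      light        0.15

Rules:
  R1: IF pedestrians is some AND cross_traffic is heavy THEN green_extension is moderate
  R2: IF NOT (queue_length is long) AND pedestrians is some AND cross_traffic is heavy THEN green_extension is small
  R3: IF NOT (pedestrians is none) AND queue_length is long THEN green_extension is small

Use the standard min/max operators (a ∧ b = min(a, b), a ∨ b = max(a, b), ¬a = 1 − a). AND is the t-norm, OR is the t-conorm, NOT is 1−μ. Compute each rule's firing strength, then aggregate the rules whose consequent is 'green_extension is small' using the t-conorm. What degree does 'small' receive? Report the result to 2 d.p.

R1: some=0.81, heavy=0.59; AND[min(a, b)] → w = 0.59
R2: ¬long=1−0.41=0.59, some=0.81, heavy=0.59; AND[min(a, b)] → w = 0.59
R3: ¬none=1−0.91=0.09, long=0.41; AND[min(a, b)] → w = 0.09
Rules with consequent 'small': {R2, R3} → strengths 0.59, 0.09
Aggregate via t-conorm [max(a, b)]: 0.59

0.59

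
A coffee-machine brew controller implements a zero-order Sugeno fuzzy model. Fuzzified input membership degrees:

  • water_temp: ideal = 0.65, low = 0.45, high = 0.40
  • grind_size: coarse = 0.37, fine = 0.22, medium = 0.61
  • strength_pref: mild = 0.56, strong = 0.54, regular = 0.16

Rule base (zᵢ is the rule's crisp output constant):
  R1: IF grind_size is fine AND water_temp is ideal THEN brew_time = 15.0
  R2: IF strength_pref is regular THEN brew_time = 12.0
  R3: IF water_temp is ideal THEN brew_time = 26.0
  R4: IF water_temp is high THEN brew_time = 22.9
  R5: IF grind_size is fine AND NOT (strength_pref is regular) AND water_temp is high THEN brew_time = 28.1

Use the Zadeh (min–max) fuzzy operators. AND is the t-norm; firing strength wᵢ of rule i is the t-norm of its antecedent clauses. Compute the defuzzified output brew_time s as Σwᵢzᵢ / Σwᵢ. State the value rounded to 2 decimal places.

R1 (z=15.0): fine=0.22, ideal=0.65; AND[min(a, b)] → w = 0.22
R2 (z=12.0): regular=0.16 → w = 0.16
R3 (z=26.0): ideal=0.65 → w = 0.65
R4 (z=22.9): high=0.40 → w = 0.40
R5 (z=28.1): fine=0.22, ¬regular=1−0.16=0.84, high=0.40; AND[min(a, b)] → w = 0.22
Weighted average = (0.22·15.0 + 0.16·12.0 + 0.65·26.0 + 0.40·22.9 + 0.22·28.1) / (0.22 + 0.16 + 0.65 + 0.40 + 0.22)
  = 37.4620 / 1.6500 = 22.70

22.70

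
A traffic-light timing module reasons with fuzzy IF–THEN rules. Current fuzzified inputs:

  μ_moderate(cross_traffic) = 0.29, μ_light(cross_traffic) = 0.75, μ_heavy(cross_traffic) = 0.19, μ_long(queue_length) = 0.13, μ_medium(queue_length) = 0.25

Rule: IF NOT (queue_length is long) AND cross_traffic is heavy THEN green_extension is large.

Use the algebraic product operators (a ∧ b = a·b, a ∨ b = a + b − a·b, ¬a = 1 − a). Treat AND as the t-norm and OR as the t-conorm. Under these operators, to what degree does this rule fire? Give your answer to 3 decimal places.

0.165

firing strength: ¬long=1−0.13=0.87, heavy=0.19; AND[a·b] → w = 0.1653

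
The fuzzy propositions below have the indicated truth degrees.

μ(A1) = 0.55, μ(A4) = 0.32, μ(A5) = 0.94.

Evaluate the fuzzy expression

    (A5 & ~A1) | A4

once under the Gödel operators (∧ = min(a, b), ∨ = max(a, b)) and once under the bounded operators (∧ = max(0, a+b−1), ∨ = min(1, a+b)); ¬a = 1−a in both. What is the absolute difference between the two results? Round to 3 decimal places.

Under Gödel:
  ~A1 = 1 − 0.55 = 0.45
  A5 & ~A1 = min(a, b) on (0.94, 0.45) = 0.45
  (A5 & ~A1) | A4 = max(a, b) on (0.45, 0.32) = 0.45
  → value = 0.4500
Under bounded:
  ~A1 = 1 − 0.55 = 0.45
  A5 & ~A1 = max(0, a+b−1) on (0.94, 0.45) = 0.39
  (A5 & ~A1) | A4 = min(1, a+b) on (0.39, 0.32) = 0.71
  → value = 0.7100
|0.4500 − 0.7100| = 0.260

0.260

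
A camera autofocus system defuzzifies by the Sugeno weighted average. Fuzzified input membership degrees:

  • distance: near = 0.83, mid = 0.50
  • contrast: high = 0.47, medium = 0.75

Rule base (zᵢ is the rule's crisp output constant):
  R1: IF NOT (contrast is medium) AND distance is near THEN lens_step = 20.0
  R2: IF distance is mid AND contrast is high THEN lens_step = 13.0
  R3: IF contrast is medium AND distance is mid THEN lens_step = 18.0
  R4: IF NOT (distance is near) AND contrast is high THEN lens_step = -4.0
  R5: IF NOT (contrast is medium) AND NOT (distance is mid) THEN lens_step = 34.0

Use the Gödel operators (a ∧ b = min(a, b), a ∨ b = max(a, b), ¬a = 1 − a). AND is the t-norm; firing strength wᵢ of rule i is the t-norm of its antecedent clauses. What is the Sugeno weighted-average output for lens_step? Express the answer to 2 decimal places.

17.03

R1 (z=20.0): ¬medium=1−0.75=0.25, near=0.83; AND[min(a, b)] → w = 0.25
R2 (z=13.0): mid=0.50, high=0.47; AND[min(a, b)] → w = 0.47
R3 (z=18.0): medium=0.75, mid=0.50; AND[min(a, b)] → w = 0.50
R4 (z=-4.0): ¬near=1−0.83=0.17, high=0.47; AND[min(a, b)] → w = 0.17
R5 (z=34.0): ¬medium=1−0.75=0.25, ¬mid=1−0.50=0.50; AND[min(a, b)] → w = 0.25
Weighted average = (0.25·20.0 + 0.47·13.0 + 0.50·18.0 + 0.17·-4.0 + 0.25·34.0) / (0.25 + 0.47 + 0.50 + 0.17 + 0.25)
  = 27.9300 / 1.6400 = 17.03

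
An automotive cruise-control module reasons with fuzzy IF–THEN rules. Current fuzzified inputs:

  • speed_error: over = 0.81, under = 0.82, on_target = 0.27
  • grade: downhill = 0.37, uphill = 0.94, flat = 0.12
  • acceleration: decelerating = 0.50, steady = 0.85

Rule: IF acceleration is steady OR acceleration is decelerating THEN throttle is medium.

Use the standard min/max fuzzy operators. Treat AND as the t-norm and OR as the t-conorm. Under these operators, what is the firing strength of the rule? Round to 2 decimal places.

0.85

firing strength: steady=0.85, decelerating=0.50; OR[max(a, b)] → w = 0.85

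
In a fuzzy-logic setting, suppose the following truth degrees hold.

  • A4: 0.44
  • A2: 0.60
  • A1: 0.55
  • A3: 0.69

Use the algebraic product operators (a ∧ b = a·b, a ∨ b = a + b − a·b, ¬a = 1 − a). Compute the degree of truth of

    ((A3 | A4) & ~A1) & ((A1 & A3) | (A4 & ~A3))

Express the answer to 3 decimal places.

0.173

A3 | A4 = a + b − a·b on (0.6900, 0.4400) = 0.8264
~A1 = 1 − 0.5500 = 0.4500
(A3 | A4) & ~A1 = a·b on (0.8264, 0.4500) = 0.3719
A1 & A3 = a·b on (0.5500, 0.6900) = 0.3795
~A3 = 1 − 0.6900 = 0.3100
A4 & ~A3 = a·b on (0.4400, 0.3100) = 0.1364
(A1 & A3) | (A4 & ~A3) = a + b − a·b on (0.3795, 0.1364) = 0.4641
((A3 | A4) & ~A1) & ((A1 & A3) | (A4 & ~A3)) = a·b on (0.3719, 0.4641) = 0.1726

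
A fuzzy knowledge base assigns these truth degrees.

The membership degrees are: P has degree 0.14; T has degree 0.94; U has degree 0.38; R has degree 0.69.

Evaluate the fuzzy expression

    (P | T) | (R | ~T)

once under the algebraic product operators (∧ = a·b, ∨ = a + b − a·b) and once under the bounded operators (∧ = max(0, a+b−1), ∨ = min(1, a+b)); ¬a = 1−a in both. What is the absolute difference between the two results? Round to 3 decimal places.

Under algebraic product:
  P | T = a + b − a·b on (0.1400, 0.9400) = 0.9484
  ~T = 1 − 0.9400 = 0.0600
  R | ~T = a + b − a·b on (0.6900, 0.0600) = 0.7086
  (P | T) | (R | ~T) = a + b − a·b on (0.9484, 0.7086) = 0.9850
  → value = 0.9850
Under bounded:
  P | T = min(1, a+b) on (0.14, 0.94) = 1.00
  ~T = 1 − 0.94 = 0.06
  R | ~T = min(1, a+b) on (0.69, 0.06) = 0.75
  (P | T) | (R | ~T) = min(1, a+b) on (1.00, 0.75) = 1.00
  → value = 1.0000
|0.9850 − 1.0000| = 0.015

0.015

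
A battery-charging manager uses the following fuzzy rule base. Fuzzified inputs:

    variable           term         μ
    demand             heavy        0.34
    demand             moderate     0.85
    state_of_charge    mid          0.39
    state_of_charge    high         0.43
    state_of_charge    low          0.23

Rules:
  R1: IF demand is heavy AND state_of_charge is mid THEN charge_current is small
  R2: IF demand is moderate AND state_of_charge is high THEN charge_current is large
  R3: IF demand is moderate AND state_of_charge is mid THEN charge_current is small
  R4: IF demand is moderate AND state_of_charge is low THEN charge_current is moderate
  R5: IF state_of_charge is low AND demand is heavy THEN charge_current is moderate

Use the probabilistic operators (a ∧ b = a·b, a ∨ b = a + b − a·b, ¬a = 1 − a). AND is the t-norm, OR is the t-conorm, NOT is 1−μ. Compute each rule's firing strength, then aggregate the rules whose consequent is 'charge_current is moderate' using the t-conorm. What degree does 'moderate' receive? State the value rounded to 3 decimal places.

R1: heavy=0.34, mid=0.39; AND[a·b] → w = 0.1326
R2: moderate=0.85, high=0.43; AND[a·b] → w = 0.3655
R3: moderate=0.85, mid=0.39; AND[a·b] → w = 0.3315
R4: moderate=0.85, low=0.23; AND[a·b] → w = 0.1955
R5: low=0.23, heavy=0.34; AND[a·b] → w = 0.0782
Rules with consequent 'moderate': {R4, R5} → strengths 0.1955, 0.0782
Aggregate via t-conorm [a + b − a·b]: 0.2584

0.258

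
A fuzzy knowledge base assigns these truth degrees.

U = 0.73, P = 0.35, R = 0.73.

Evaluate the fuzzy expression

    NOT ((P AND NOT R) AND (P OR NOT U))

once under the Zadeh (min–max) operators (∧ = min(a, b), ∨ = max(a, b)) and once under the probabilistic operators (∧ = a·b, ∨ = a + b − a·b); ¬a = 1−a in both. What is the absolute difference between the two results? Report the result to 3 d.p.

Under Zadeh (min–max):
  NOT R = 1 − 0.73 = 0.27
  P AND NOT R = min(a, b) on (0.35, 0.27) = 0.27
  NOT U = 1 − 0.73 = 0.27
  P OR NOT U = max(a, b) on (0.35, 0.27) = 0.35
  (P AND NOT R) AND (P OR NOT U) = min(a, b) on (0.27, 0.35) = 0.27
  NOT ((P AND NOT R) AND (P OR NOT U)) = 1 − 0.27 = 0.73
  → value = 0.7300
Under probabilistic:
  NOT R = 1 − 0.7300 = 0.2700
  P AND NOT R = a·b on (0.3500, 0.2700) = 0.0945
  NOT U = 1 − 0.7300 = 0.2700
  P OR NOT U = a + b − a·b on (0.3500, 0.2700) = 0.5255
  (P AND NOT R) AND (P OR NOT U) = a·b on (0.0945, 0.5255) = 0.0497
  NOT ((P AND NOT R) AND (P OR NOT U)) = 1 − 0.0497 = 0.9503
  → value = 0.9503
|0.7300 − 0.9503| = 0.220

0.220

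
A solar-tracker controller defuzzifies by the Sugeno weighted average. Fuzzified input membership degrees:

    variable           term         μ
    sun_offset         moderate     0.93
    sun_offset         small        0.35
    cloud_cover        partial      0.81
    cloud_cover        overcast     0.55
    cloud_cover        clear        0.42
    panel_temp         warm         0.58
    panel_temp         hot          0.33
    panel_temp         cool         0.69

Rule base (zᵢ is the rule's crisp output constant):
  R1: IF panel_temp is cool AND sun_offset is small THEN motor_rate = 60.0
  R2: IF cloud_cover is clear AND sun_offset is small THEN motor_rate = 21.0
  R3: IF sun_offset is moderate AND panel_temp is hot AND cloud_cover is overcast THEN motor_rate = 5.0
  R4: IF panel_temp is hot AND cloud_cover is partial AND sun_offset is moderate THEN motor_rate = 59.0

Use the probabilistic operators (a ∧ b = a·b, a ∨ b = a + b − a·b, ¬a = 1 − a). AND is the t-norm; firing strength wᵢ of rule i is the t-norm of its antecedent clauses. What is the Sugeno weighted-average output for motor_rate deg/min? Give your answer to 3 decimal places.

R1 (z=60.0): cool=0.69, small=0.35; AND[a·b] → w = 0.2415
R2 (z=21.0): clear=0.42, small=0.35; AND[a·b] → w = 0.1470
R3 (z=5.0): moderate=0.93, hot=0.33, overcast=0.55; AND[a·b] → w = 0.1688
R4 (z=59.0): hot=0.33, partial=0.81, moderate=0.93; AND[a·b] → w = 0.2486
Weighted average = (0.2415·60.0 + 0.1470·21.0 + 0.1688·5.0 + 0.2486·59.0) / (0.2415 + 0.1470 + 0.1688 + 0.2486)
  = 33.0877 / 0.8059 = 41.058

41.058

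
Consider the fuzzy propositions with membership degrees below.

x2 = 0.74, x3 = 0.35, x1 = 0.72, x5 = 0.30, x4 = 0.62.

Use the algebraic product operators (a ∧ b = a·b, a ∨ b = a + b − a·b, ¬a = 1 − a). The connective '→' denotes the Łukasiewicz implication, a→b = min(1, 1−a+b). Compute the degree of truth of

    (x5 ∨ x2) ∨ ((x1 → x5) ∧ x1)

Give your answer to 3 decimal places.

x5 ∨ x2 = a + b − a·b on (0.3000, 0.7400) = 0.8180
x1 → x5  [Łukasiewicz: min(1, 1−a+b)] with a=0.7200, b=0.3000 → 0.5800
(x1 → x5) ∧ x1 = a·b on (0.5800, 0.7200) = 0.4176
(x5 ∨ x2) ∨ ((x1 → x5) ∧ x1) = a + b − a·b on (0.8180, 0.4176) = 0.8940

0.894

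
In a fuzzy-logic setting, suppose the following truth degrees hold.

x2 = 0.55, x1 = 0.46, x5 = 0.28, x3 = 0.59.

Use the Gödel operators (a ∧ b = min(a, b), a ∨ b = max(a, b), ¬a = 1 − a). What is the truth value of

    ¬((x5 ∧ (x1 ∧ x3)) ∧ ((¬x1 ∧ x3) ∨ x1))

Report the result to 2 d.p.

x1 ∧ x3 = min(a, b) on (0.46, 0.59) = 0.46
x5 ∧ (x1 ∧ x3) = min(a, b) on (0.28, 0.46) = 0.28
¬x1 = 1 − 0.46 = 0.54
¬x1 ∧ x3 = min(a, b) on (0.54, 0.59) = 0.54
(¬x1 ∧ x3) ∨ x1 = max(a, b) on (0.54, 0.46) = 0.54
(x5 ∧ (x1 ∧ x3)) ∧ ((¬x1 ∧ x3) ∨ x1) = min(a, b) on (0.28, 0.54) = 0.28
¬((x5 ∧ (x1 ∧ x3)) ∧ ((¬x1 ∧ x3) ∨ x1)) = 1 − 0.28 = 0.72

0.72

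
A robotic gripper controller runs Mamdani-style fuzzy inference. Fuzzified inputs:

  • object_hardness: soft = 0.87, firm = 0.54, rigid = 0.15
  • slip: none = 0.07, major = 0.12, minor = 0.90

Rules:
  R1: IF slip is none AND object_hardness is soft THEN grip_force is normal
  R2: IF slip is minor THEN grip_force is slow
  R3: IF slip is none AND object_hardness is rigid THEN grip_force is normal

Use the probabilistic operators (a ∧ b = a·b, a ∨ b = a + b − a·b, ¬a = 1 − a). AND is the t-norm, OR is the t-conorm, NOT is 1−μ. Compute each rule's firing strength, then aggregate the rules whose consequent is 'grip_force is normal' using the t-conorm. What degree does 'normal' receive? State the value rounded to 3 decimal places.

0.071

R1: none=0.07, soft=0.87; AND[a·b] → w = 0.0609
R2: minor=0.90 → w = 0.9000
R3: none=0.07, rigid=0.15; AND[a·b] → w = 0.0105
Rules with consequent 'normal': {R1, R3} → strengths 0.0609, 0.0105
Aggregate via t-conorm [a + b − a·b]: 0.0708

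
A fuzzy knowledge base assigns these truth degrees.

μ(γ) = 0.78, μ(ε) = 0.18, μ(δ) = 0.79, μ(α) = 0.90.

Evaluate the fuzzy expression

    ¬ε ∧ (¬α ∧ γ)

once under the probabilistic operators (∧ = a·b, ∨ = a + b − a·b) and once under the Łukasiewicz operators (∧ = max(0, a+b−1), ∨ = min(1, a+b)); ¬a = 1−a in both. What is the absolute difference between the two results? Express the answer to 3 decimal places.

0.064

Under probabilistic:
  ¬ε = 1 − 0.1800 = 0.8200
  ¬α = 1 − 0.9000 = 0.1000
  ¬α ∧ γ = a·b on (0.1000, 0.7800) = 0.0780
  ¬ε ∧ (¬α ∧ γ) = a·b on (0.8200, 0.0780) = 0.0640
  → value = 0.0640
Under Łukasiewicz:
  ¬ε = 1 − 0.18 = 0.82
  ¬α = 1 − 0.90 = 0.10
  ¬α ∧ γ = max(0, a+b−1) on (0.10, 0.78) = 0.00
  ¬ε ∧ (¬α ∧ γ) = max(0, a+b−1) on (0.82, 0.00) = 0.00
  → value = 0.0000
|0.0640 − 0.0000| = 0.064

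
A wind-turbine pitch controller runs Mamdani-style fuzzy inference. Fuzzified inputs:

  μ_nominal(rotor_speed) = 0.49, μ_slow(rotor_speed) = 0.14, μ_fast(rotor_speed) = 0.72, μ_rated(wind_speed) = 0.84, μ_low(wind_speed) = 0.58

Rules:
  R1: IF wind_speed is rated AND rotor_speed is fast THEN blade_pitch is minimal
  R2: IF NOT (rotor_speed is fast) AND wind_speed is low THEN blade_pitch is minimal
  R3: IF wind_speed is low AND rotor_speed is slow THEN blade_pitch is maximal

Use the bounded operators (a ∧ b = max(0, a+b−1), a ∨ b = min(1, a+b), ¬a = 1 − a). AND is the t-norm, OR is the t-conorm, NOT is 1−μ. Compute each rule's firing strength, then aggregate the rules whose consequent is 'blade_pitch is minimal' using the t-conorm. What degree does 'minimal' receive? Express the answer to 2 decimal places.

R1: rated=0.84, fast=0.72; AND[max(0, a+b−1)] → w = 0.56
R2: ¬fast=1−0.72=0.28, low=0.58; AND[max(0, a+b−1)] → w = 0.00
R3: low=0.58, slow=0.14; AND[max(0, a+b−1)] → w = 0.00
Rules with consequent 'minimal': {R1, R2} → strengths 0.56, 0.00
Aggregate via t-conorm [min(1, a+b)]: 0.56

0.56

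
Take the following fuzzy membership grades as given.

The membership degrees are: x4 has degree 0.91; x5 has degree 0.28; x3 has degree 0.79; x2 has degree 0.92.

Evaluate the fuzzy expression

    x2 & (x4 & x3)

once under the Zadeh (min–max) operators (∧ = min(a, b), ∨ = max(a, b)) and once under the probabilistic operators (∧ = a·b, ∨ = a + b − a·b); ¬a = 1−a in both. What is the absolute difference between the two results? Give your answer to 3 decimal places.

0.129

Under Zadeh (min–max):
  x4 & x3 = min(a, b) on (0.91, 0.79) = 0.79
  x2 & (x4 & x3) = min(a, b) on (0.92, 0.79) = 0.79
  → value = 0.7900
Under probabilistic:
  x4 & x3 = a·b on (0.9100, 0.7900) = 0.7189
  x2 & (x4 & x3) = a·b on (0.9200, 0.7189) = 0.6614
  → value = 0.6614
|0.7900 − 0.6614| = 0.129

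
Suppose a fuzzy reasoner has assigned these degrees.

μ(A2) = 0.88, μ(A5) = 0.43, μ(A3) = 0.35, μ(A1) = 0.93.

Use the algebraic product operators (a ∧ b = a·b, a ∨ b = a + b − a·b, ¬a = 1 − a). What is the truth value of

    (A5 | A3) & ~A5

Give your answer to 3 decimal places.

0.359

A5 | A3 = a + b − a·b on (0.4300, 0.3500) = 0.6295
~A5 = 1 − 0.4300 = 0.5700
(A5 | A3) & ~A5 = a·b on (0.6295, 0.5700) = 0.3588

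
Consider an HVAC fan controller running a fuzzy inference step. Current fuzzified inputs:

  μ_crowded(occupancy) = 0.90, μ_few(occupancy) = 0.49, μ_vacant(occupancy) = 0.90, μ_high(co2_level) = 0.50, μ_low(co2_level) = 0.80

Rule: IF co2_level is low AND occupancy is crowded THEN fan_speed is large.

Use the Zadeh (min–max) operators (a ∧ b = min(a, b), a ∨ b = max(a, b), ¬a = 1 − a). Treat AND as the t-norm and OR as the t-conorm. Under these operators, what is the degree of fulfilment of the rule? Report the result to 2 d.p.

0.80

firing strength: low=0.80, crowded=0.90; AND[min(a, b)] → w = 0.80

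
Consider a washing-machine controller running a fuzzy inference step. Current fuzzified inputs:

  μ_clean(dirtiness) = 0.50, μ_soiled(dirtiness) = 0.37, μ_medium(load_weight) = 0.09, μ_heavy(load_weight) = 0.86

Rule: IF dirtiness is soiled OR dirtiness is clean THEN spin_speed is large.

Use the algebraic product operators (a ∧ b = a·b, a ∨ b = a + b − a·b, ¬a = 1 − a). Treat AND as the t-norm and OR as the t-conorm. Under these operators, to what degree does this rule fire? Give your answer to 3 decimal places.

0.685

firing strength: soiled=0.37, clean=0.50; OR[a + b − a·b] → w = 0.6850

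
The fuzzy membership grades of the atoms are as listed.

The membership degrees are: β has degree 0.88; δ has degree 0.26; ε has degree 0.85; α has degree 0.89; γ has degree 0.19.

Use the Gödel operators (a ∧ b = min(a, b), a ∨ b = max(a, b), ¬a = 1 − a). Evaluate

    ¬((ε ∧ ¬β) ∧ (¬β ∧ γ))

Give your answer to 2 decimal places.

¬β = 1 − 0.88 = 0.12
ε ∧ ¬β = min(a, b) on (0.85, 0.12) = 0.12
¬β = 1 − 0.88 = 0.12
¬β ∧ γ = min(a, b) on (0.12, 0.19) = 0.12
(ε ∧ ¬β) ∧ (¬β ∧ γ) = min(a, b) on (0.12, 0.12) = 0.12
¬((ε ∧ ¬β) ∧ (¬β ∧ γ)) = 1 − 0.12 = 0.88

0.88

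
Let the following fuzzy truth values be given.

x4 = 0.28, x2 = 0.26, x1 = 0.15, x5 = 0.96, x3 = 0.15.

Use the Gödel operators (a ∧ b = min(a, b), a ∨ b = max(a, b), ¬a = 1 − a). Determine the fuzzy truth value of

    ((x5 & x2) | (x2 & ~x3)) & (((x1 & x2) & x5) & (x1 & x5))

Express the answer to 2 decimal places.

x5 & x2 = min(a, b) on (0.96, 0.26) = 0.26
~x3 = 1 − 0.15 = 0.85
x2 & ~x3 = min(a, b) on (0.26, 0.85) = 0.26
(x5 & x2) | (x2 & ~x3) = max(a, b) on (0.26, 0.26) = 0.26
x1 & x2 = min(a, b) on (0.15, 0.26) = 0.15
(x1 & x2) & x5 = min(a, b) on (0.15, 0.96) = 0.15
x1 & x5 = min(a, b) on (0.15, 0.96) = 0.15
((x1 & x2) & x5) & (x1 & x5) = min(a, b) on (0.15, 0.15) = 0.15
((x5 & x2) | (x2 & ~x3)) & (((x1 & x2) & x5) & (x1 & x5)) = min(a, b) on (0.26, 0.15) = 0.15

0.15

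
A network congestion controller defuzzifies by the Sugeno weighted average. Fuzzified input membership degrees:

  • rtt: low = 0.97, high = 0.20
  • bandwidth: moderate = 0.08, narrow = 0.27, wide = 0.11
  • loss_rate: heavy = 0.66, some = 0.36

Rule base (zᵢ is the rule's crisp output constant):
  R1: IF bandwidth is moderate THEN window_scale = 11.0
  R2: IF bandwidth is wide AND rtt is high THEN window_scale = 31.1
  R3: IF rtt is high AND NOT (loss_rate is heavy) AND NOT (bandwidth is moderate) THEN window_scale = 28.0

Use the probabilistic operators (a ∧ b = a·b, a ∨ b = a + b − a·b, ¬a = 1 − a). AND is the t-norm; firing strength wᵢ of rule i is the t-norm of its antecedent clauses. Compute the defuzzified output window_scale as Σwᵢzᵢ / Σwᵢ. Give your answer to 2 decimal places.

20.15

R1 (z=11.0): moderate=0.08 → w = 0.0800
R2 (z=31.1): wide=0.11, high=0.20; AND[a·b] → w = 0.0220
R3 (z=28.0): high=0.20, ¬heavy=1−0.66=0.34, ¬moderate=1−0.08=0.92; AND[a·b] → w = 0.0626
Weighted average = (0.0800·11.0 + 0.0220·31.1 + 0.0626·28.0) / (0.0800 + 0.0220 + 0.0626)
  = 3.3159 / 0.1646 = 20.15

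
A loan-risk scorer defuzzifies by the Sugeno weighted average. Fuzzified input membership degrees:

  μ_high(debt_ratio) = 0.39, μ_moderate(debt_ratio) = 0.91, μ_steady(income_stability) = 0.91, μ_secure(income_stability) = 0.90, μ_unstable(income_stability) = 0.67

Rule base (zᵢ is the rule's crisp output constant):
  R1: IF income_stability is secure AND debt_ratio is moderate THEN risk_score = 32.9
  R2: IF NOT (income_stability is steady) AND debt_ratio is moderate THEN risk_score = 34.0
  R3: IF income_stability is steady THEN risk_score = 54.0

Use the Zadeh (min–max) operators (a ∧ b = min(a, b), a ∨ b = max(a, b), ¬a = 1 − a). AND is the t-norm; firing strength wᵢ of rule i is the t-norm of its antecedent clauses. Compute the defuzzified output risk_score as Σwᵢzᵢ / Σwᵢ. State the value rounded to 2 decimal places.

43.06

R1 (z=32.9): secure=0.90, moderate=0.91; AND[min(a, b)] → w = 0.90
R2 (z=34.0): ¬steady=1−0.91=0.09, moderate=0.91; AND[min(a, b)] → w = 0.09
R3 (z=54.0): steady=0.91 → w = 0.91
Weighted average = (0.90·32.9 + 0.09·34.0 + 0.91·54.0) / (0.90 + 0.09 + 0.91)
  = 81.8100 / 1.9000 = 43.06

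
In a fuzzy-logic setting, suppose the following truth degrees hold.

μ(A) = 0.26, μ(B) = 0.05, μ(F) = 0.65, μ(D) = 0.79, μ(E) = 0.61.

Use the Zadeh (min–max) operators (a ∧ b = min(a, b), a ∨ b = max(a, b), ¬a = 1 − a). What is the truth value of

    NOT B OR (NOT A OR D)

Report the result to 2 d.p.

0.95

NOT B = 1 − 0.05 = 0.95
NOT A = 1 − 0.26 = 0.74
NOT A OR D = max(a, b) on (0.74, 0.79) = 0.79
NOT B OR (NOT A OR D) = max(a, b) on (0.95, 0.79) = 0.95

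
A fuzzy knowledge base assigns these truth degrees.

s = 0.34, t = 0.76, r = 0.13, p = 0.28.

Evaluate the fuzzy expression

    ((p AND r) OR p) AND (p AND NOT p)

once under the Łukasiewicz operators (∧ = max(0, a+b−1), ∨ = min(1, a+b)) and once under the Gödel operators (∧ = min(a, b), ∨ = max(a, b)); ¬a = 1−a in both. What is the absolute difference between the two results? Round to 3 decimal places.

Under Łukasiewicz:
  p AND r = max(0, a+b−1) on (0.28, 0.13) = 0.00
  (p AND r) OR p = min(1, a+b) on (0.00, 0.28) = 0.28
  NOT p = 1 − 0.28 = 0.72
  p AND NOT p = max(0, a+b−1) on (0.28, 0.72) = 0.00
  ((p AND r) OR p) AND (p AND NOT p) = max(0, a+b−1) on (0.28, 0.00) = 0.00
  → value = 0.0000
Under Gödel:
  p AND r = min(a, b) on (0.28, 0.13) = 0.13
  (p AND r) OR p = max(a, b) on (0.13, 0.28) = 0.28
  NOT p = 1 − 0.28 = 0.72
  p AND NOT p = min(a, b) on (0.28, 0.72) = 0.28
  ((p AND r) OR p) AND (p AND NOT p) = min(a, b) on (0.28, 0.28) = 0.28
  → value = 0.2800
|0.0000 − 0.2800| = 0.280

0.280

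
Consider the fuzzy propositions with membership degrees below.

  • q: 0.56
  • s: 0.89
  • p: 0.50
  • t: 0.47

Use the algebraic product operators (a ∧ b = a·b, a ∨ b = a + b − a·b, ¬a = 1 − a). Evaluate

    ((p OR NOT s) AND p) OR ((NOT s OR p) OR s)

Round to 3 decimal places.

NOT s = 1 − 0.8900 = 0.1100
p OR NOT s = a + b − a·b on (0.5000, 0.1100) = 0.5550
(p OR NOT s) AND p = a·b on (0.5550, 0.5000) = 0.2775
NOT s = 1 − 0.8900 = 0.1100
NOT s OR p = a + b − a·b on (0.1100, 0.5000) = 0.5550
(NOT s OR p) OR s = a + b − a·b on (0.5550, 0.8900) = 0.9510
((p OR NOT s) AND p) OR ((NOT s OR p) OR s) = a + b − a·b on (0.2775, 0.9510) = 0.9646

0.965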